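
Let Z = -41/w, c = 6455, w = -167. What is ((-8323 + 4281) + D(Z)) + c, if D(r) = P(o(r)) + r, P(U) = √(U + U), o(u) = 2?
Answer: 403346/167 ≈ 2415.2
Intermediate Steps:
P(U) = √2*√U (P(U) = √(2*U) = √2*√U)
Z = 41/167 (Z = -41/(-167) = -41*(-1/167) = 41/167 ≈ 0.24551)
D(r) = 2 + r (D(r) = √2*√2 + r = 2 + r)
((-8323 + 4281) + D(Z)) + c = ((-8323 + 4281) + (2 + 41/167)) + 6455 = (-4042 + 375/167) + 6455 = -674639/167 + 6455 = 403346/167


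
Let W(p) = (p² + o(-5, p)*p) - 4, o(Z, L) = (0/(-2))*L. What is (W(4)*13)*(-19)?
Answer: -2964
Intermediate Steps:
o(Z, L) = 0 (o(Z, L) = (0*(-½))*L = 0*L = 0)
W(p) = -4 + p² (W(p) = (p² + 0*p) - 4 = (p² + 0) - 4 = p² - 4 = -4 + p²)
(W(4)*13)*(-19) = ((-4 + 4²)*13)*(-19) = ((-4 + 16)*13)*(-19) = (12*13)*(-19) = 156*(-19) = -2964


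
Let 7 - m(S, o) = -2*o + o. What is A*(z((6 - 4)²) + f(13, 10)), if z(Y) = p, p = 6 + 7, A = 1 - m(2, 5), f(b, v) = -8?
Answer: -55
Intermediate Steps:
m(S, o) = 7 + o (m(S, o) = 7 - (-2*o + o) = 7 - (-1)*o = 7 + o)
A = -11 (A = 1 - (7 + 5) = 1 - 1*12 = 1 - 12 = -11)
p = 13
z(Y) = 13
A*(z((6 - 4)²) + f(13, 10)) = -11*(13 - 8) = -11*5 = -55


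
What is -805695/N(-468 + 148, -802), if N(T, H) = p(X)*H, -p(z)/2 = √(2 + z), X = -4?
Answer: 805695*I*√2/3208 ≈ 355.18*I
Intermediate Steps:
p(z) = -2*√(2 + z)
N(T, H) = -2*I*H*√2 (N(T, H) = (-2*√(2 - 4))*H = (-2*I*√2)*H = -2*I*H*√2)
-805695/N(-468 + 148, -802) = -805695*(-I*√2/3208) = -(-805695)*I*√2/3208 = 805695*I*√2/3208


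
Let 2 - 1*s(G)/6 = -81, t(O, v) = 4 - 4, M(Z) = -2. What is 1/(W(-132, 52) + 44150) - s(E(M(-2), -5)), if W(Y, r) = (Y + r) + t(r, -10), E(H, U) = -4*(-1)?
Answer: -21946859/44070 ≈ -498.00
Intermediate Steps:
t(O, v) = 0
E(H, U) = 4
W(Y, r) = Y + r (W(Y, r) = (Y + r) + 0 = Y + r)
s(G) = 498 (s(G) = 12 - 6*(-81) = 12 + 486 = 498)
1/(W(-132, 52) + 44150) - s(E(M(-2), -5)) = 1/((-132 + 52) + 44150) - 1*498 = 1/(-80 + 44150) - 498 = 1/44070 - 498 = -21946859/44070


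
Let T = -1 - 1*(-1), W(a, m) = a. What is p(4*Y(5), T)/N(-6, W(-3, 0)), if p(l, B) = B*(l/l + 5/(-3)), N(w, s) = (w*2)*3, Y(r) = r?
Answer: 0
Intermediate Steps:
N(w, s) = 6*w (N(w, s) = (2*w)*3 = 6*w)
T = 0 (T = -1 + 1 = 0)
p(l, B) = -2*B/3 (p(l, B) = B*(1 + 5*(-⅓)) = B*(1 - 5/3) = B*(-⅔) = -2*B/3)
p(4*Y(5), T)/N(-6, W(-3, 0)) = (-⅔*0)/((6*(-6))) = 0/(-36) = 0*(-1/36) = 0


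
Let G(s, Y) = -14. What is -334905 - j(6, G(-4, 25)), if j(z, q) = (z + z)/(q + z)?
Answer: -669807/2 ≈ -3.3490e+5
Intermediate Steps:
j(z, q) = 2*z/(q + z) (j(z, q) = (2*z)/(q + z) = 2*z/(q + z))
-334905 - j(6, G(-4, 25)) = -334905 - 2*6/(-14 + 6) = -334905 - 2*6/(-8) = -334905 - 2*6*(-1)/8 = -334905 - 1*(-3/2) = -334905 + 3/2 = -669807/2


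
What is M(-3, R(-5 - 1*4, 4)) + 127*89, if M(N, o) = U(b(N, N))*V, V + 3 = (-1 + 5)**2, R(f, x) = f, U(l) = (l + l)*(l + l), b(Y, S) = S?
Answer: 11771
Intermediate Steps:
U(l) = 4*l**2 (U(l) = (2*l)*(2*l) = 4*l**2)
V = 13 (V = -3 + (-1 + 5)**2 = -3 + 4**2 = -3 + 16 = 13)
M(N, o) = 52*N**2 (M(N, o) = (4*N**2)*13 = 52*N**2)
M(-3, R(-5 - 1*4, 4)) + 127*89 = 52*(-3)**2 + 127*89 = 52*9 + 11303 = 468 + 11303 = 11771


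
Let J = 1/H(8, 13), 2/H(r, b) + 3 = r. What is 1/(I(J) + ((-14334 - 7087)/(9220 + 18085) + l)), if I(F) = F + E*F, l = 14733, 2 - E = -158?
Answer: 54610/826506813 ≈ 6.6073e-5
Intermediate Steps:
E = 160 (E = 2 - 1*(-158) = 2 + 158 = 160)
H(r, b) = 2/(-3 + r)
J = 5/2 (J = 1/(2/(-3 + 8)) = 1/(2/5) = 1/(2*(⅕)) = 1/(⅖) = 5/2 ≈ 2.5000)
I(F) = 161*F (I(F) = F + 160*F = 161*F)
1/(I(J) + ((-14334 - 7087)/(9220 + 18085) + l)) = 1/(161*(5/2) + ((-14334 - 7087)/(9220 + 18085) + 14733)) = 1/(805/2 + (-21421/27305 + 14733)) = 1/(805/2 + 402263144/27305) = 1/(826506813/54610) = 54610/826506813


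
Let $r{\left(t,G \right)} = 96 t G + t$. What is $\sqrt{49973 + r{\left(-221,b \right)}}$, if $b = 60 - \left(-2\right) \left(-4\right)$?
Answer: $2 i \sqrt{263370} \approx 1026.4 i$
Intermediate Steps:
$b = 52$ ($b = 60 - 8 = 52$)
$r{\left(t,G \right)} = t + 96 G t$ ($r{\left(t,G \right)} = 96 G t + t = t + 96 G t$)
$\sqrt{49973 + r{\left(-221,b \right)}} = \sqrt{49973 - 221 \left(1 + 96 \cdot 52\right)} = \sqrt{49973 - 221 \left(1 + 4992\right)} = \sqrt{49973 - 1103453} = \sqrt{-1053480} = 2 i \sqrt{263370}$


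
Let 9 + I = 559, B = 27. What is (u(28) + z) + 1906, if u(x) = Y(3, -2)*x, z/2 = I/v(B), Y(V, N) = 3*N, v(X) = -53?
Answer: 91014/53 ≈ 1717.2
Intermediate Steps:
I = 550 (I = -9 + 559 = 550)
z = -1100/53 (z = 2*(550/(-53)) = 2*(550*(-1/53)) = 2*(-550/53) = -1100/53 ≈ -20.755)
u(x) = -6*x (u(x) = (3*(-2))*x = -6*x)
(u(28) + z) + 1906 = (-6*28 - 1100/53) + 1906 = (-168 - 1100/53) + 1906 = -10004/53 + 1906 = 91014/53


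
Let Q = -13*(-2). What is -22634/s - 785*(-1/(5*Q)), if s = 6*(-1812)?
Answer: 573847/70668 ≈ 8.1203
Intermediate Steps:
Q = 26
s = -10872
-22634/s - 785*(-1/(5*Q)) = -22634/(-10872) - 785/(26*(-5)) = -22634*(-1/10872) - 785/(-130) = 11317/5436 - 785*(-1/130) = 11317/5436 + 157/26 = 573847/70668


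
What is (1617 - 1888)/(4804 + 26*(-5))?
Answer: -271/4674 ≈ -0.057980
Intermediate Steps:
(1617 - 1888)/(4804 + 26*(-5)) = -271/(4804 - 130) = -271/4674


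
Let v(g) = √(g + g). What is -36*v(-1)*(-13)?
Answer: 468*I*√2 ≈ 661.85*I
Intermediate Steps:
v(g) = √2*√g (v(g) = √(2*g) = √2*√g)
-36*v(-1)*(-13) = -36*√2*√(-1)*(-13) = -36*√2*I*(-13) = -36*I*√2*(-13) = 468*I*√2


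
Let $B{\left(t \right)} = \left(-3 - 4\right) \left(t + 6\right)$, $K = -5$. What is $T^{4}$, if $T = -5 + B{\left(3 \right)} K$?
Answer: $9235210000$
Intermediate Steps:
$B{\left(t \right)} = -42 - 7 t$ ($B{\left(t \right)} = - 7 \left(6 + t\right) = -42 - 7 t$)
$T = 310$ ($T = -5 + \left(-42 - 21\right) \left(-5\right) = -5 - -315 = -5 + 315 = 310$)
$T^{4} = 310^{4} = 9235210000$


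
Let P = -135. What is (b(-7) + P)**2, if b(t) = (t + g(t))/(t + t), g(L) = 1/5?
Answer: 22165264/1225 ≈ 18094.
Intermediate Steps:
g(L) = 1/5
b(t) = (1/5 + t)/(2*t) (b(t) = (t + 1/5)/(t + t) = (1/5 + t)/((2*t)) = (1/5 + t)*(1/(2*t)) = (1/5 + t)/(2*t))
(b(-7) + P)**2 = ((1/10)*(1 + 5*(-7))/(-7) - 135)**2 = ((1/10)*(-1/7)*(1 - 35) - 135)**2 = ((1/10)*(-1/7)*(-34) - 135)**2 = (17/35 - 135)**2 = (-4708/35)**2 = 22165264/1225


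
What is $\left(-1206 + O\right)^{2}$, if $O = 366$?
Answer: $705600$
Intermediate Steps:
$\left(-1206 + O\right)^{2} = \left(-1206 + 366\right)^{2} = \left(-840\right)^{2} = 705600$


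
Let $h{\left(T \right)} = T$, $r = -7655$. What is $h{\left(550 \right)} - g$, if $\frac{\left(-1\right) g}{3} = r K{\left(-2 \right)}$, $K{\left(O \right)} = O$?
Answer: $46480$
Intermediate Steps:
$g = -45930$ ($g = - 3 \left(\left(-7655\right) \left(-2\right)\right) = \left(-3\right) 15310 = -45930$)
$h{\left(550 \right)} - g = 550 - -45930 = 550 + 45930 = 46480$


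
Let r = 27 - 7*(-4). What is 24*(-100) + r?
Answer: -2345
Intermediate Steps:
r = 55 (r = 27 + 28 = 55)
24*(-100) + r = 24*(-100) + 55 = -2400 + 55 = -2345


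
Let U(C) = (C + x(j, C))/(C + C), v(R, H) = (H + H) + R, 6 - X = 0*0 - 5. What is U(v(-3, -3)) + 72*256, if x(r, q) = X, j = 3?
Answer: 165887/9 ≈ 18432.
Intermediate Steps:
X = 11 (X = 6 - (0*0 - 5) = 6 - (0 - 5) = 6 - 1*(-5) = 6 + 5 = 11)
v(R, H) = R + 2*H (v(R, H) = 2*H + R = R + 2*H)
x(r, q) = 11
U(C) = (11 + C)/(2*C) (U(C) = (C + 11)/(C + C) = (11 + C)/((2*C)) = (11 + C)*(1/(2*C)) = (11 + C)/(2*C))
U(v(-3, -3)) + 72*256 = (11 + (-3 + 2*(-3)))/(2*(-3 + 2*(-3))) + 72*256 = (11 + (-3 - 6))/(2*(-3 - 6)) + 18432 = (1/2)*(11 - 9)/(-9) + 18432 = (1/2)*(-1/9)*2 + 18432 = -1/9 + 18432 = 165887/9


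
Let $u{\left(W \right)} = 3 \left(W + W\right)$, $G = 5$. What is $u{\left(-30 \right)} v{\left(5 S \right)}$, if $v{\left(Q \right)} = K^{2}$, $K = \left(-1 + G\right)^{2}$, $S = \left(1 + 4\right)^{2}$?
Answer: $-46080$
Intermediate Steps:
$S = 25$ ($S = 5^{2} = 25$)
$K = 16$ ($K = \left(-1 + 5\right)^{2} = 4^{2} = 16$)
$u{\left(W \right)} = 6 W$ ($u{\left(W \right)} = 3 \cdot 2 W = 6 W$)
$v{\left(Q \right)} = 256$ ($v{\left(Q \right)} = 16^{2} = 256$)
$u{\left(-30 \right)} v{\left(5 S \right)} = 6 \left(-30\right) 256 = \left(-180\right) 256 = -46080$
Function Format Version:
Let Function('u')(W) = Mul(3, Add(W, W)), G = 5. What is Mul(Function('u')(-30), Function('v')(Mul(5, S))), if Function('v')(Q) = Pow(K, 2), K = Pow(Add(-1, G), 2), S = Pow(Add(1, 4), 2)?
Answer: -46080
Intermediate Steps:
S = 25 (S = Pow(5, 2) = 25)
K = 16 (K = Pow(Add(-1, 5), 2) = Pow(4, 2) = 16)
Function('u')(W) = Mul(6, W) (Function('u')(W) = Mul(3, Mul(2, W)) = Mul(6, W))
Function('v')(Q) = 256 (Function('v')(Q) = Pow(16, 2) = 256)
Mul(Function('u')(-30), Function('v')(Mul(5, S))) = Mul(Mul(6, -30), 256) = Mul(-180, 256) = -46080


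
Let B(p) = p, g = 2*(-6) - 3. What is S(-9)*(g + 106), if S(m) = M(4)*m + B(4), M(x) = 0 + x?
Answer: -2912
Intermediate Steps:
M(x) = x
g = -15 (g = -12 - 3 = -15)
S(m) = 4 + 4*m (S(m) = 4*m + 4 = 4 + 4*m)
S(-9)*(g + 106) = (4 + 4*(-9))*(-15 + 106) = (4 - 36)*91 = -32*91 = -2912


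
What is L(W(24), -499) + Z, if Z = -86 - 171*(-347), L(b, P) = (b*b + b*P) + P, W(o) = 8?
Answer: 54824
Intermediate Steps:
L(b, P) = P + b**2 + P*b (L(b, P) = (b**2 + P*b) + P = P + b**2 + P*b)
Z = 59251 (Z = -86 + 59337 = 59251)
L(W(24), -499) + Z = (-499 + 8**2 - 499*8) + 59251 = (-499 + 64 - 3992) + 59251 = -4427 + 59251 = 54824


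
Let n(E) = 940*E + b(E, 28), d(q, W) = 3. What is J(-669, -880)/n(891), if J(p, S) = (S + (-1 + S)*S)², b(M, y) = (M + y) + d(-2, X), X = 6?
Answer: 299847680000/419231 ≈ 7.1523e+5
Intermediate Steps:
b(M, y) = 3 + M + y (b(M, y) = (M + y) + 3 = 3 + M + y)
n(E) = 31 + 941*E (n(E) = 940*E + (3 + E + 28) = 940*E + (31 + E) = 31 + 941*E)
J(p, S) = (S + S*(-1 + S))²
J(-669, -880)/n(891) = (-880)⁴/(31 + 941*891) = 599695360000/(31 + 838431) = 599695360000/838462 = 599695360000*(1/838462) = 299847680000/419231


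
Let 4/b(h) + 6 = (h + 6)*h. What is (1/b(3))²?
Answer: 441/16 ≈ 27.563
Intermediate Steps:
b(h) = 4/(-6 + h*(6 + h)) (b(h) = 4/(-6 + (h + 6)*h) = 4/(-6 + (6 + h)*h) = 4/(-6 + h*(6 + h)))
(1/b(3))² = (1/(4/(-6 + 3² + 6*3)))² = (1/(4/(-6 + 9 + 18)))² = (1/(4/21))² = (21/4)² = 441/16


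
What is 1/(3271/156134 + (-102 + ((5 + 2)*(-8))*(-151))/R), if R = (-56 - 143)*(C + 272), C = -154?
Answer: -1833169294/613766907 ≈ -2.9868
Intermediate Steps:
R = -23482 (R = (-56 - 143)*(-154 + 272) = -199*118 = -23482)
1/(3271/156134 + (-102 + ((5 + 2)*(-8))*(-151))/R) = 1/(3271/156134 + (-102 + ((5 + 2)*(-8))*(-151))/(-23482)) = 1/(3271*(1/156134) + (-102 + (7*(-8))*(-151))*(-1/23482)) = 1/(3271/156134 + (-102 - 56*(-151))*(-1/23482)) = 1/(3271/156134 + (-102 + 8456)*(-1/23482)) = 1/(3271/156134 + 8354*(-1/23482)) = 1/(3271/156134 - 4177/11741) = 1/(-613766907/1833169294) = -1833169294/613766907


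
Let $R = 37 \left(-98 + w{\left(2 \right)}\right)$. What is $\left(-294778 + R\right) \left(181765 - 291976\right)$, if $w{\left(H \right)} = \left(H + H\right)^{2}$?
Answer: $32822158332$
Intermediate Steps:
$w{\left(H \right)} = 4 H^{2}$ ($w{\left(H \right)} = \left(2 H\right)^{2} = 4 H^{2}$)
$R = -3034$ ($R = 37 \left(-98 + 4 \cdot 2^{2}\right) = 37 \left(-98 + 4 \cdot 4\right) = 37 \left(-98 + 16\right) = 37 \left(-82\right) = -3034$)
$\left(-294778 + R\right) \left(181765 - 291976\right) = \left(-294778 - 3034\right) \left(181765 - 291976\right) = \left(-297812\right) \left(-110211\right) = 32822158332$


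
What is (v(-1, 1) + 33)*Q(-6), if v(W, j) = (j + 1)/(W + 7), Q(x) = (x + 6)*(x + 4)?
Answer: 0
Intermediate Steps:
Q(x) = (4 + x)*(6 + x) (Q(x) = (6 + x)*(4 + x) = (4 + x)*(6 + x))
v(W, j) = (1 + j)/(7 + W)
(v(-1, 1) + 33)*Q(-6) = ((1 + 1)/(7 - 1) + 33)*(24 + (-6)² + 10*(-6)) = (2/6 + 33)*(24 + 36 - 60) = ((⅙)*2 + 33)*0 = (⅓ + 33)*0 = (100/3)*0 = 0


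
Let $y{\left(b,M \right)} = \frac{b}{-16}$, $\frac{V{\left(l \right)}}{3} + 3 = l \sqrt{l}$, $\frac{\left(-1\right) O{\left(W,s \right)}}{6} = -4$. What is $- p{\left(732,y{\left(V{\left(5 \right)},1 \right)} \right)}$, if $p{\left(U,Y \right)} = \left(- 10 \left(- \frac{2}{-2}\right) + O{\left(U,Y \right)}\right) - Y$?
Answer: $- \frac{215}{16} - \frac{15 \sqrt{5}}{16} \approx -15.534$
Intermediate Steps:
$O{\left(W,s \right)} = 24$ ($O{\left(W,s \right)} = \left(-6\right) \left(-4\right) = 24$)
$V{\left(l \right)} = -9 + 3 l^{\frac{3}{2}}$ ($V{\left(l \right)} = -9 + 3 l \sqrt{l} = -9 + 3 l^{\frac{3}{2}}$)
$y{\left(b,M \right)} = - \frac{b}{16}$ ($y{\left(b,M \right)} = b \left(- \frac{1}{16}\right) = - \frac{b}{16}$)
$p{\left(U,Y \right)} = 14 - Y$ ($p{\left(U,Y \right)} = \left(- 10 \left(- \frac{2}{-2}\right) + 24\right) - Y = \left(- 10 \left(\left(-2\right) \left(- \frac{1}{2}\right)\right) + 24\right) - Y = \left(\left(-10\right) 1 + 24\right) - Y = \left(-10 + 24\right) - Y = 14 - Y$)
$- p{\left(732,y{\left(V{\left(5 \right)},1 \right)} \right)} = - (14 - - \frac{-9 + 3 \cdot 5^{\frac{3}{2}}}{16}) = - (14 - - \frac{-9 + 3 \cdot 5 \sqrt{5}}{16}) = - (14 - - \frac{-9 + 15 \sqrt{5}}{16}) = - (14 - \left(\frac{9}{16} - \frac{15 \sqrt{5}}{16}\right)) = - (\frac{215}{16} + \frac{15 \sqrt{5}}{16}) = - \frac{215}{16} - \frac{15 \sqrt{5}}{16}$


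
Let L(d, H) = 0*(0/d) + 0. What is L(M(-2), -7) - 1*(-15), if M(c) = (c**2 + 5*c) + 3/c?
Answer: 15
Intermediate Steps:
M(c) = c**2 + 3/c + 5*c
L(d, H) = 0 (L(d, H) = 0*0 + 0 = 0 + 0 = 0)
L(M(-2), -7) - 1*(-15) = 0 - 1*(-15) = 0 + 15 = 15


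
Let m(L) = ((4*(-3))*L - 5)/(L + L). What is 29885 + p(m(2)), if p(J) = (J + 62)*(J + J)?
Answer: 232729/8 ≈ 29091.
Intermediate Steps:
m(L) = (-5 - 12*L)/(2*L) (m(L) = (-12*L - 5)/((2*L)) = (-5 - 12*L)*(1/(2*L)) = (-5 - 12*L)/(2*L))
p(J) = 2*J*(62 + J) (p(J) = (62 + J)*(2*J) = 2*J*(62 + J))
29885 + p(m(2)) = 29885 + 2*(-6 - 5/2/2)*(62 + (-6 - 5/2/2)) = 29885 + 2*(-6 - 5/2*½)*(62 + (-6 - 5/2*½)) = 29885 + 2*(-6 - 5/4)*(62 + (-6 - 5/4)) = 29885 + 2*(-29/4)*(62 - 29/4) = 29885 + 2*(-29/4)*(219/4) = 29885 - 6351/8 = 232729/8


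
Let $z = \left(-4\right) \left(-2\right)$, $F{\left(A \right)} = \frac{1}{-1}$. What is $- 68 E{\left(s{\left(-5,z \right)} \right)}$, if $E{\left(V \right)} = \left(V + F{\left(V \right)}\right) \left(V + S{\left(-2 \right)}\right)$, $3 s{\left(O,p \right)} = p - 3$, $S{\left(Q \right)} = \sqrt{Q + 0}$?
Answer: $- \frac{680}{9} - \frac{136 i \sqrt{2}}{3} \approx -75.556 - 64.111 i$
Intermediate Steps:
$F{\left(A \right)} = -1$
$z = 8$
$S{\left(Q \right)} = \sqrt{Q}$
$s{\left(O,p \right)} = -1 + \frac{p}{3}$ ($s{\left(O,p \right)} = \frac{p - 3}{3} = \frac{-3 + p}{3} = -1 + \frac{p}{3}$)
$E{\left(V \right)} = \left(-1 + V\right) \left(V + i \sqrt{2}\right)$ ($E{\left(V \right)} = \left(V - 1\right) \left(V + \sqrt{-2}\right) = \left(-1 + V\right) \left(V + i \sqrt{2}\right)$)
$- 68 E{\left(s{\left(-5,z \right)} \right)} = - 68 \left(\left(-1 + \frac{1}{3} \cdot 8\right)^{2} - \left(-1 + \frac{1}{3} \cdot 8\right) - i \sqrt{2} + i \left(-1 + \frac{1}{3} \cdot 8\right) \sqrt{2}\right) = - 68 \left(\left(-1 + \frac{8}{3}\right)^{2} - \left(-1 + \frac{8}{3}\right) - i \sqrt{2} + i \left(-1 + \frac{8}{3}\right) \sqrt{2}\right) = - 68 \left(\left(\frac{5}{3}\right)^{2} - \frac{5}{3} - i \sqrt{2} + i \frac{5}{3} \sqrt{2}\right) = - 68 \left(\frac{25}{9} - \frac{5}{3} - i \sqrt{2} + \frac{5 i \sqrt{2}}{3}\right) = - 68 \left(\frac{10}{9} + \frac{2 i \sqrt{2}}{3}\right) = - \frac{680}{9} - \frac{136 i \sqrt{2}}{3}$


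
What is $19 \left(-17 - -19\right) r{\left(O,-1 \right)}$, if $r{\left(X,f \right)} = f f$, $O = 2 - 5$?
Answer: $38$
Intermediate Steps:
$O = -3$ ($O = 2 - 5 = -3$)
$r{\left(X,f \right)} = f^{2}$
$19 \left(-17 - -19\right) r{\left(O,-1 \right)} = 19 \left(-17 - -19\right) \left(-1\right)^{2} = 19 \left(-17 + 19\right) 1 = 19 \cdot 2 \cdot 1 = 38 \cdot 1 = 38$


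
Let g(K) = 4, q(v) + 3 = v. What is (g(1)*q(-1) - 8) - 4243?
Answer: -4267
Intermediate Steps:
q(v) = -3 + v
(g(1)*q(-1) - 8) - 4243 = (4*(-3 - 1) - 8) - 4243 = (4*(-4) - 8) - 4243 = (-16 - 8) - 4243 = -24 - 4243 = -4267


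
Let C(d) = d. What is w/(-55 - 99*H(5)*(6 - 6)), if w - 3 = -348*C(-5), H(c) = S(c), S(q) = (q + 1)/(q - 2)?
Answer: -1743/55 ≈ -31.691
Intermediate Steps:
S(q) = (1 + q)/(-2 + q)
H(c) = (1 + c)/(-2 + c)
w = 1743 (w = 3 - 348*(-5) = 3 + 1740 = 1743)
w/(-55 - 99*H(5)*(6 - 6)) = 1743/(-55 - 99*(1 + 5)/(-2 + 5)*(6 - 6)) = 1743/(-55 - 99*6/3*0) = 1743/(-55 - 99*(1/3)*6*0) = 1743/(-55 - 198*0) = 1743/(-55 - 99*0) = 1743/(-55 + 0) = 1743/(-55) = 1743*(-1/55) = -1743/55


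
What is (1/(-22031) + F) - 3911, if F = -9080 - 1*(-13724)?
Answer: 16148722/22031 ≈ 733.00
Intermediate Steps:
F = 4644 (F = -9080 + 13724 = 4644)
(1/(-22031) + F) - 3911 = (1/(-22031) + 4644) - 3911 = (-1/22031 + 4644) - 3911 = 102311963/22031 - 3911 = 16148722/22031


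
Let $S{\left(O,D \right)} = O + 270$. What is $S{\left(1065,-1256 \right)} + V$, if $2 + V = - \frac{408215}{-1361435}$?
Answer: $\frac{363040214}{272287} \approx 1333.3$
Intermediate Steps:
$S{\left(O,D \right)} = 270 + O$
$V = - \frac{462931}{272287}$ ($V = -2 - \frac{408215}{-1361435} = -2 - - \frac{81643}{272287} = -2 + \frac{81643}{272287} = - \frac{462931}{272287} \approx -1.7002$)
$S{\left(1065,-1256 \right)} + V = \left(270 + 1065\right) - \frac{462931}{272287} = 1335 - \frac{462931}{272287} = \frac{363040214}{272287}$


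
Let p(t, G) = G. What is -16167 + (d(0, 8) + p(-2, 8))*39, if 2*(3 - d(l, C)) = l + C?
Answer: -15894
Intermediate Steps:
d(l, C) = 3 - C/2 - l/2 (d(l, C) = 3 - (l + C)/2 = 3 - (C + l)/2 = 3 + (-C/2 - l/2) = 3 - C/2 - l/2)
-16167 + (d(0, 8) + p(-2, 8))*39 = -16167 + ((3 - ½*8 - ½*0) + 8)*39 = -16167 + ((3 - 4 + 0) + 8)*39 = -16167 + (-1 + 8)*39 = -16167 + 7*39 = -16167 + 273 = -15894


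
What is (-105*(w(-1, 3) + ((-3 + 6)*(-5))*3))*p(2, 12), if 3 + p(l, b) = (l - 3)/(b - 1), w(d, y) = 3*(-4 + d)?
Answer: -214200/11 ≈ -19473.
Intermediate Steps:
w(d, y) = -12 + 3*d
p(l, b) = -3 + (-3 + l)/(-1 + b) (p(l, b) = -3 + (l - 3)/(b - 1) = -3 + (-3 + l)/(-1 + b))
(-105*(w(-1, 3) + ((-3 + 6)*(-5))*3))*p(2, 12) = (-105*((-12 + 3*(-1)) + ((-3 + 6)*(-5))*3))*((2 - 3*12)/(-1 + 12)) = (-105*((-12 - 3) + (3*(-5))*3))*((2 - 36)/11) = (-105*(-15 - 15*3))*((1/11)*(-34)) = -105*(-15 - 45)*(-34/11) = -105*(-60)*(-34/11) = 6300*(-34/11) = -214200/11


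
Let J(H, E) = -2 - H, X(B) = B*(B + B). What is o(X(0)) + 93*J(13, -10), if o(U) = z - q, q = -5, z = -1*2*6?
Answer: -1402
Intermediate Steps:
z = -12 (z = -2*6 = -12)
X(B) = 2*B**2 (X(B) = B*(2*B) = 2*B**2)
o(U) = -7 (o(U) = -12 - 1*(-5) = -12 + 5 = -7)
o(X(0)) + 93*J(13, -10) = -7 + 93*(-2 - 1*13) = -7 + 93*(-2 - 13) = -7 + 93*(-15) = -7 - 1395 = -1402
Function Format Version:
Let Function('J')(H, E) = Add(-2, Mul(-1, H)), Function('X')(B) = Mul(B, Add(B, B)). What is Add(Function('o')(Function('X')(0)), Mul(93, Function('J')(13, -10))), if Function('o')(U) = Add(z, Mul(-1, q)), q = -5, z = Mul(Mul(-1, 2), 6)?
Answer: -1402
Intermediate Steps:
z = -12 (z = Mul(-2, 6) = -12)
Function('X')(B) = Mul(2, Pow(B, 2)) (Function('X')(B) = Mul(B, Mul(2, B)) = Mul(2, Pow(B, 2)))
Function('o')(U) = -7 (Function('o')(U) = Add(-12, Mul(-1, -5)) = Add(-12, 5) = -7)
Add(Function('o')(Function('X')(0)), Mul(93, Function('J')(13, -10))) = Add(-7, Mul(93, Add(-2, Mul(-1, 13)))) = Add(-7, Mul(93, Add(-2, -13))) = Add(-7, Mul(93, -15)) = Add(-7, -1395) = -1402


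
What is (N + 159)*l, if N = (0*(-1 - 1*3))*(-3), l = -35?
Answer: -5565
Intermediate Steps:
N = 0 (N = (0*(-1 - 3))*(-3) = (0*(-4))*(-3) = 0*(-3) = 0)
(N + 159)*l = (0 + 159)*(-35) = 159*(-35) = -5565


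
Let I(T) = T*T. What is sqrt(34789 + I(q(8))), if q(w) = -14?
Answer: sqrt(34985) ≈ 187.04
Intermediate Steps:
I(T) = T**2
sqrt(34789 + I(q(8))) = sqrt(34789 + (-14)**2) = sqrt(34789 + 196) = sqrt(34985)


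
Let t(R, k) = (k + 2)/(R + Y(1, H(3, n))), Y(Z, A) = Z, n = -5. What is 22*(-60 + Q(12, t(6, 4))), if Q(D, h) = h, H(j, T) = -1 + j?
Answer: -9108/7 ≈ -1301.1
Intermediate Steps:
t(R, k) = (2 + k)/(1 + R) (t(R, k) = (k + 2)/(R + 1) = (2 + k)/(1 + R))
22*(-60 + Q(12, t(6, 4))) = 22*(-60 + (2 + 4)/(1 + 6)) = 22*(-60 + 6/7) = 22*(-414/7) = -9108/7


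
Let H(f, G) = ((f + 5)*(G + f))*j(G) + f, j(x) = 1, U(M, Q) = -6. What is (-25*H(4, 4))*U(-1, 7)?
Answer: 11400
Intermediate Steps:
H(f, G) = f + (5 + f)*(G + f) (H(f, G) = ((f + 5)*(G + f))*1 + f = ((5 + f)*(G + f))*1 + f = (5 + f)*(G + f) + f = f + (5 + f)*(G + f))
(-25*H(4, 4))*U(-1, 7) = -25*(4² + 5*4 + 6*4 + 4*4)*(-6) = -25*(16 + 20 + 24 + 16)*(-6) = -25*76*(-6) = -1900*(-6) = 11400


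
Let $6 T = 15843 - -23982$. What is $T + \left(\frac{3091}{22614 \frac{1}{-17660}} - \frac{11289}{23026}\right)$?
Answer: $\frac{549758863261}{130177491} \approx 4223.1$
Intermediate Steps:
$T = \frac{13275}{2}$ ($T = \frac{15843 - -23982}{6} = \frac{15843 + 23982}{6} = \frac{1}{6} \cdot 39825 = \frac{13275}{2} \approx 6637.5$)
$T + \left(\frac{3091}{22614 \frac{1}{-17660}} - \frac{11289}{23026}\right) = \frac{13275}{2} + \left(\frac{3091}{22614 \frac{1}{-17660}} - \frac{11289}{23026}\right) = \frac{13275}{2} + \left(\frac{3091}{22614 \left(- \frac{1}{17660}\right)} - \frac{11289}{23026}\right) = \frac{13275}{2} + \left(\frac{3091}{- \frac{11307}{8830}} - \frac{11289}{23026}\right) = \frac{13275}{2} + \left(3091 \left(- \frac{8830}{11307}\right) - \frac{11289}{23026}\right) = \frac{13275}{2} - \frac{628588466503}{260354982} = \frac{549758863261}{130177491}$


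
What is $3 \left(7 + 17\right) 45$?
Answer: $3240$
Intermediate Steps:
$3 \left(7 + 17\right) 45 = 3 \cdot 24 \cdot 45 = 72 \cdot 45 = 3240$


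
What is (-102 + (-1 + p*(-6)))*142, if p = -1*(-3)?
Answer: -17182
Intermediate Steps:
p = 3
(-102 + (-1 + p*(-6)))*142 = (-102 + (-1 + 3*(-6)))*142 = (-102 + (-1 - 18))*142 = (-102 - 19)*142 = -121*142 = -17182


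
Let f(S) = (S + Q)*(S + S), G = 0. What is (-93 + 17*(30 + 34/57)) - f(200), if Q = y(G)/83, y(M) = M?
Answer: -4535653/57 ≈ -79573.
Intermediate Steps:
Q = 0 (Q = 0/83 = 0*(1/83) = 0)
f(S) = 2*S**2 (f(S) = (S + 0)*(S + S) = S*(2*S) = 2*S**2)
(-93 + 17*(30 + 34/57)) - f(200) = (-93 + 17*(30 + 34/57)) - 2*200**2 = (-93 + 17*(30 + 34*(1/57))) - 2*40000 = (-93 + 17*(30 + 34/57)) - 1*80000 = (-93 + 17*(1744/57)) - 80000 = (-93 + 29648/57) - 80000 = 24347/57 - 80000 = -4535653/57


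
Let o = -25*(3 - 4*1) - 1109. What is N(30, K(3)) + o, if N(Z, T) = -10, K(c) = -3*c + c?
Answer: -1094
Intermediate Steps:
K(c) = -2*c
o = -1084 (o = -25*(3 - 4) - 1109 = -25*(-1) - 1109 = 25 - 1109 = -1084)
N(30, K(3)) + o = -10 - 1084 = -1094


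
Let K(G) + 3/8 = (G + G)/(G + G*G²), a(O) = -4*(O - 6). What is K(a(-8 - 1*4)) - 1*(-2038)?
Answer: 84520701/41480 ≈ 2037.6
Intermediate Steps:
a(O) = 24 - 4*O (a(O) = -4*(-6 + O) = 24 - 4*O)
K(G) = -3/8 + 2*G/(G + G³) (K(G) = -3/8 + (G + G)/(G + G*G²) = -3/8 + (2*G)/(G + G³) = -3/8 + 2*G/(G + G³))
K(a(-8 - 1*4)) - 1*(-2038) = (13 - 3*(24 - 4*(-8 - 1*4))²)/(8*(1 + (24 - 4*(-8 - 1*4))²)) - 1*(-2038) = (13 - 3*(24 - 4*(-8 - 4))²)/(8*(1 + (24 - 4*(-8 - 4))²)) + 2038 = (13 - 3*(24 - 4*(-12))²)/(8*(1 + (24 - 4*(-12))²)) + 2038 = (13 - 3*(24 + 48)²)/(8*(1 + (24 + 48)²)) + 2038 = (13 - 3*72²)/(8*(1 + 72²)) + 2038 = (13 - 3*5184)/(8*(1 + 5184)) + 2038 = (⅛)*(13 - 15552)/5185 + 2038 = (⅛)*(1/5185)*(-15539) + 2038 = -15539/41480 + 2038 = 84520701/41480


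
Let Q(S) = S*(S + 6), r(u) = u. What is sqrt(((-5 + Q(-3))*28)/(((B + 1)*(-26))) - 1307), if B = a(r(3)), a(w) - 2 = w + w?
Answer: I*sqrt(1985399)/39 ≈ 36.129*I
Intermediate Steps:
a(w) = 2 + 2*w (a(w) = 2 + (w + w) = 2 + 2*w)
B = 8 (B = 2 + 2*3 = 2 + 6 = 8)
Q(S) = S*(6 + S)
sqrt(((-5 + Q(-3))*28)/(((B + 1)*(-26))) - 1307) = sqrt(((-5 - 3*(6 - 3))*28)/(((8 + 1)*(-26))) - 1307) = sqrt(((-5 - 3*3)*28)/((9*(-26))) - 1307) = sqrt(((-5 - 9)*28)/(-234) - 1307) = sqrt(-14*28*(-1/234) - 1307) = sqrt(-392*(-1/234) - 1307) = sqrt(196/117 - 1307) = sqrt(-152723/117) = I*sqrt(1985399)/39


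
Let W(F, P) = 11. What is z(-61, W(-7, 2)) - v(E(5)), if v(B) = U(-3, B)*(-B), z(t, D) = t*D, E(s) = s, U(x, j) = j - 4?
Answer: -666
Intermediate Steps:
U(x, j) = -4 + j
z(t, D) = D*t
v(B) = -B*(-4 + B) (v(B) = (-4 + B)*(-B) = -B*(-4 + B))
z(-61, W(-7, 2)) - v(E(5)) = 11*(-61) - 5*(4 - 1*5) = -671 - 5*(4 - 5) = -671 - 5*(-1) = -671 - 1*(-5) = -671 + 5 = -666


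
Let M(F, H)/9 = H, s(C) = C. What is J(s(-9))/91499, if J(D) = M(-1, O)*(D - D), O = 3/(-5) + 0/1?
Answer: 0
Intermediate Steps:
O = -3/5 (O = 3*(-1/5) + 0*1 = -3/5 + 0 = -3/5 ≈ -0.60000)
M(F, H) = 9*H
J(D) = 0 (J(D) = (9*(-3/5))*(D - D) = -27/5*0 = 0)
J(s(-9))/91499 = 0/91499 = 0*(1/91499) = 0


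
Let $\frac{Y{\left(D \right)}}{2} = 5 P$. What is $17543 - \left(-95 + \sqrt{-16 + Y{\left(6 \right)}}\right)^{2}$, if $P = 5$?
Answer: $8484 + 190 \sqrt{34} \approx 9591.9$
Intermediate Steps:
$Y{\left(D \right)} = 50$ ($Y{\left(D \right)} = 2 \cdot 5 \cdot 5 = 2 \cdot 25 = 50$)
$17543 - \left(-95 + \sqrt{-16 + Y{\left(6 \right)}}\right)^{2} = 17543 - \left(-95 + \sqrt{-16 + 50}\right)^{2} = 17543 - \left(-95 + \sqrt{34}\right)^{2}$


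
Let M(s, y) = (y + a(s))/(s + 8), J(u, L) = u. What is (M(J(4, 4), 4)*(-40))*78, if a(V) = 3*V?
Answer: -4160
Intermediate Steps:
M(s, y) = (y + 3*s)/(8 + s) (M(s, y) = (y + 3*s)/(s + 8) = (y + 3*s)/(8 + s))
(M(J(4, 4), 4)*(-40))*78 = (((4 + 3*4)/(8 + 4))*(-40))*78 = (((4 + 12)/12)*(-40))*78 = (((1/12)*16)*(-40))*78 = ((4/3)*(-40))*78 = -160/3*78 = -4160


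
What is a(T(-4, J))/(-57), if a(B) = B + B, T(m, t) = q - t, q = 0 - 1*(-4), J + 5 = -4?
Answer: -26/57 ≈ -0.45614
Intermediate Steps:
J = -9 (J = -5 - 4 = -9)
q = 4 (q = 0 + 4 = 4)
T(m, t) = 4 - t
a(B) = 2*B
a(T(-4, J))/(-57) = (2*(4 - 1*(-9)))/(-57) = (2*(4 + 9))*(-1/57) = (2*13)*(-1/57) = 26*(-1/57) = -26/57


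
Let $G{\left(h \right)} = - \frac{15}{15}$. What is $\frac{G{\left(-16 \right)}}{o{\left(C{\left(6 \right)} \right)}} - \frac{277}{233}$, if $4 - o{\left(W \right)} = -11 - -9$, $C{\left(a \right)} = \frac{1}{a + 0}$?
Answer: $- \frac{1895}{1398} \approx -1.3555$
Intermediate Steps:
$C{\left(a \right)} = \frac{1}{a}$
$o{\left(W \right)} = 6$ ($o{\left(W \right)} = 4 - \left(-11 - -9\right) = 4 - \left(-11 + 9\right) = 4 - -2 = 4 + 2 = 6$)
$G{\left(h \right)} = -1$ ($G{\left(h \right)} = \left(-15\right) \frac{1}{15} = -1$)
$\frac{G{\left(-16 \right)}}{o{\left(C{\left(6 \right)} \right)}} - \frac{277}{233} = - \frac{1}{6} - \frac{277}{233} = - \frac{1895}{1398}$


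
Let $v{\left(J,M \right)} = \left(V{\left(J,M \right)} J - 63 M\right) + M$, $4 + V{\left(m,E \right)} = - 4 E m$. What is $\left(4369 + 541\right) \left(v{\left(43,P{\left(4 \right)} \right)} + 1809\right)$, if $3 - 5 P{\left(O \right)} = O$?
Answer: $15361426$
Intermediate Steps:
$V{\left(m,E \right)} = -4 - 4 E m$ ($V{\left(m,E \right)} = -4 + - 4 E m = -4 - 4 E m$)
$P{\left(O \right)} = \frac{3}{5} - \frac{O}{5}$
$v{\left(J,M \right)} = - 62 M + J \left(-4 - 4 J M\right)$ ($v{\left(J,M \right)} = \left(\left(-4 - 4 M J\right) J - 63 M\right) + M = \left(\left(-4 - 4 J M\right) J - 63 M\right) + M = \left(J \left(-4 - 4 J M\right) - 63 M\right) + M = \left(- 63 M + J \left(-4 - 4 J M\right)\right) + M = - 62 M + J \left(-4 - 4 J M\right)$)
$\left(4369 + 541\right) \left(v{\left(43,P{\left(4 \right)} \right)} + 1809\right) = \left(4369 + 541\right) \left(\left(- 62 \left(\frac{3}{5} - \frac{4}{5}\right) - 172 \left(1 + 43 \left(\frac{3}{5} - \frac{4}{5}\right)\right)\right) + 1809\right) = 4910 \left(\left(- 62 \left(\frac{3}{5} - \frac{4}{5}\right) - 172 \left(1 + 43 \left(\frac{3}{5} - \frac{4}{5}\right)\right)\right) + 1809\right) = 4910 \left(\left(\left(-62\right) \left(- \frac{1}{5}\right) - 172 \left(1 + 43 \left(- \frac{1}{5}\right)\right)\right) + 1809\right) = 4910 \left(\left(\frac{62}{5} - 172 \left(1 - \frac{43}{5}\right)\right) + 1809\right) = 4910 \left(\left(\frac{62}{5} - 172 \left(- \frac{38}{5}\right)\right) + 1809\right) = 4910 \left(\left(\frac{62}{5} + \frac{6536}{5}\right) + 1809\right) = 4910 \left(\frac{6598}{5} + 1809\right) = 4910 \cdot \frac{15643}{5} = 15361426$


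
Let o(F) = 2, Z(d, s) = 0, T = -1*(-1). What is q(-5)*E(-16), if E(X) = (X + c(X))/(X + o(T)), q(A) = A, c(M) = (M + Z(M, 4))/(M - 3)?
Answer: -720/133 ≈ -5.4135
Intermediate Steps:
T = 1
c(M) = M/(-3 + M) (c(M) = (M + 0)/(M - 3) = M/(-3 + M))
E(X) = (X + X/(-3 + X))/(2 + X) (E(X) = (X + X/(-3 + X))/(X + 2) = (X + X/(-3 + X))/(2 + X))
q(-5)*E(-16) = -(-80)*(-2 - 16)/((-3 - 16)*(2 - 16)) = -(-80)*(-18)/((-19)*(-14)) = -(-80)*(-1)*(-1)*(-18)/(19*14) = -5*144/133 = -720/133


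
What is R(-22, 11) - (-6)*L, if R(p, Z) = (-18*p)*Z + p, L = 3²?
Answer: 4388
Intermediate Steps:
L = 9
R(p, Z) = p - 18*Z*p (R(p, Z) = -18*Z*p + p = p - 18*Z*p)
R(-22, 11) - (-6)*L = -22*(1 - 18*11) - (-6)*9 = -22*(1 - 198) - 1*(-54) = -22*(-197) + 54 = 4334 + 54 = 4388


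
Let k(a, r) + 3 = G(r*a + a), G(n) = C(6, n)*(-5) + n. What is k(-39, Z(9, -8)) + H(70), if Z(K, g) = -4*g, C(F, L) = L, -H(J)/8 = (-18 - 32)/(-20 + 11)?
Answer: 45905/9 ≈ 5100.6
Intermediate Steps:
H(J) = -400/9 (H(J) = -8*(-18 - 32)/(-20 + 11) = -(-400)/(-9) = -(-400)*(-1)/9 = -8*50/9 = -400/9)
G(n) = -4*n (G(n) = n*(-5) + n = -5*n + n = -4*n)
k(a, r) = -3 - 4*a - 4*a*r (k(a, r) = -3 - 4*(r*a + a) = -3 - 4*(a*r + a) = -3 - 4*(a + a*r) = -3 + (-4*a - 4*a*r) = -3 - 4*a - 4*a*r)
k(-39, Z(9, -8)) + H(70) = (-3 - 4*(-39)*(1 - 4*(-8))) - 400/9 = (-3 - 4*(-39)*(1 + 32)) - 400/9 = (-3 - 4*(-39)*33) - 400/9 = (-3 + 5148) - 400/9 = 5145 - 400/9 = 45905/9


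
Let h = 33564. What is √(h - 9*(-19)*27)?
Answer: √38181 ≈ 195.40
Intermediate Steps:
√(h - 9*(-19)*27) = √(33564 - 9*(-19)*27) = √(33564 + 171*27) = √(33564 + 4617) = √38181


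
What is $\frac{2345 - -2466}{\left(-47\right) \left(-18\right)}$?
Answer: $\frac{4811}{846} \approx 5.6868$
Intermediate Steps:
$\frac{2345 - -2466}{\left(-47\right) \left(-18\right)} = \frac{2345 + 2466}{846} = 4811 \cdot \frac{1}{846} = \frac{4811}{846}$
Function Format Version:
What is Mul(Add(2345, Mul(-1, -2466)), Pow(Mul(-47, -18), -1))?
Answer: Rational(4811, 846) ≈ 5.6868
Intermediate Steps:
Mul(Add(2345, Mul(-1, -2466)), Pow(Mul(-47, -18), -1)) = Mul(Add(2345, 2466), Pow(846, -1)) = Mul(4811, Rational(1, 846)) = Rational(4811, 846)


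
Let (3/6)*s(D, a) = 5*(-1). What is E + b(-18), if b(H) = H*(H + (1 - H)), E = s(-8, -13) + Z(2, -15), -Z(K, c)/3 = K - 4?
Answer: -22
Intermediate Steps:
Z(K, c) = 12 - 3*K (Z(K, c) = -3*(K - 4) = -3*(-4 + K) = 12 - 3*K)
s(D, a) = -10 (s(D, a) = 2*(5*(-1)) = 2*(-5) = -10)
E = -4 (E = -10 + (12 - 3*2) = -10 + (12 - 6) = -10 + 6 = -4)
b(H) = H (b(H) = H*1 = H)
E + b(-18) = -4 - 18 = -22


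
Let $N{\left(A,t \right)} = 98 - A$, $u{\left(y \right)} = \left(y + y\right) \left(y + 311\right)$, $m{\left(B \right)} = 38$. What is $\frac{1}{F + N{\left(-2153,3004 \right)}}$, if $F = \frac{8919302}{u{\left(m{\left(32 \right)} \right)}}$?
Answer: $\frac{13262}{34312413} \approx 0.00038651$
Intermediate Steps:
$u{\left(y \right)} = 2 y \left(311 + y\right)$
$F = \frac{4459651}{13262}$ ($F = \frac{8919302}{2 \cdot 38 \left(311 + 38\right)} = \frac{8919302}{2 \cdot 38 \cdot 349} = \frac{8919302}{26524} = 8919302 \cdot \frac{1}{26524} = \frac{4459651}{13262} \approx 336.27$)
$\frac{1}{F + N{\left(-2153,3004 \right)}} = \frac{1}{\frac{4459651}{13262} + \left(98 - -2153\right)} = \frac{1}{\frac{4459651}{13262} + \left(98 + 2153\right)} = \frac{1}{\frac{4459651}{13262} + 2251} = \frac{1}{\frac{34312413}{13262}} = \frac{13262}{34312413}$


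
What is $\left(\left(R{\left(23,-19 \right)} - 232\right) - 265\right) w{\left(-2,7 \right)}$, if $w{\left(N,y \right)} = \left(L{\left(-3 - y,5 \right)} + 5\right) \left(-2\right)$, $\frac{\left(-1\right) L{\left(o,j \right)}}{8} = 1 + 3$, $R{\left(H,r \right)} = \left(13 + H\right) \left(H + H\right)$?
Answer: $62586$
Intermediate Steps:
$R{\left(H,r \right)} = 2 H \left(13 + H\right)$ ($R{\left(H,r \right)} = \left(13 + H\right) 2 H = 2 H \left(13 + H\right)$)
$L{\left(o,j \right)} = -32$ ($L{\left(o,j \right)} = - 8 \left(1 + 3\right) = \left(-8\right) 4 = -32$)
$w{\left(N,y \right)} = 54$ ($w{\left(N,y \right)} = \left(-32 + 5\right) \left(-2\right) = \left(-27\right) \left(-2\right) = 54$)
$\left(\left(R{\left(23,-19 \right)} - 232\right) - 265\right) w{\left(-2,7 \right)} = \left(\left(2 \cdot 23 \left(13 + 23\right) - 232\right) - 265\right) 54 = \left(\left(2 \cdot 23 \cdot 36 - 232\right) - 265\right) 54 = \left(\left(1656 - 232\right) - 265\right) 54 = \left(1424 - 265\right) 54 = 1159 \cdot 54 = 62586$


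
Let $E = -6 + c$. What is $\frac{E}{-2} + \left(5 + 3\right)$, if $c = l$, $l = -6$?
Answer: $14$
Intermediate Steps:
$c = -6$
$E = -12$ ($E = -6 - 6 = -12$)
$\frac{E}{-2} + \left(5 + 3\right) = - \frac{12}{-2} + \left(5 + 3\right) = \left(-12\right) \left(- \frac{1}{2}\right) + 8 = 6 + 8 = 14$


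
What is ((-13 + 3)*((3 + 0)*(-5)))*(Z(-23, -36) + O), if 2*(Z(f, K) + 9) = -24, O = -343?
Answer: -54600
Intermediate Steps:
Z(f, K) = -21 (Z(f, K) = -9 + (1/2)*(-24) = -9 - 12 = -21)
((-13 + 3)*((3 + 0)*(-5)))*(Z(-23, -36) + O) = ((-13 + 3)*((3 + 0)*(-5)))*(-21 - 343) = -30*(-5)*(-364) = -10*(-15)*(-364) = 150*(-364) = -54600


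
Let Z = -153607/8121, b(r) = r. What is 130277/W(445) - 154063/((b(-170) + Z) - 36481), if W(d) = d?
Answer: 39352778538941/132519388210 ≈ 296.96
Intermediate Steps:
Z = -153607/8121 (Z = -153607*1/8121 = -153607/8121 ≈ -18.915)
130277/W(445) - 154063/((b(-170) + Z) - 36481) = 130277/445 - 154063/((-170 - 153607/8121) - 36481) = 130277*(1/445) - 154063/(-1534177/8121 - 36481) = 130277/445 - 154063/(-297796378/8121) = 130277/445 - 154063*(-8121/297796378) = 130277/445 + 1251145623/297796378 = 39352778538941/132519388210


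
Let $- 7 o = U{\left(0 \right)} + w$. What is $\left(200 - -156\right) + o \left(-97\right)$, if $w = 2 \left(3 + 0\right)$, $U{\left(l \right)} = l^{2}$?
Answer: $\frac{3074}{7} \approx 439.14$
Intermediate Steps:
$w = 6$ ($w = 2 \cdot 3 = 6$)
$o = - \frac{6}{7}$ ($o = - \frac{0^{2} + 6}{7} = - \frac{0 + 6}{7} = \left(- \frac{1}{7}\right) 6 = - \frac{6}{7} \approx -0.85714$)
$\left(200 - -156\right) + o \left(-97\right) = \left(200 - -156\right) - - \frac{582}{7} = \left(200 + 156\right) + \frac{582}{7} = 356 + \frac{582}{7} = \frac{3074}{7}$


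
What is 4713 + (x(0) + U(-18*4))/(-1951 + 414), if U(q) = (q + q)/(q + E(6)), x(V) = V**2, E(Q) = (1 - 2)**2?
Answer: 514315407/109127 ≈ 4713.0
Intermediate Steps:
E(Q) = 1 (E(Q) = (-1)**2 = 1)
U(q) = 2*q/(1 + q) (U(q) = (q + q)/(q + 1) = (2*q)/(1 + q) = 2*q/(1 + q))
4713 + (x(0) + U(-18*4))/(-1951 + 414) = 4713 + (0**2 + 2*(-18*4)/(1 - 18*4))/(-1951 + 414) = 4713 + (0 + 2*(-72)/(1 - 72))/(-1537) = 4713 + (0 + 2*(-72)/(-71))*(-1/1537) = 4713 + (0 + 2*(-72)*(-1/71))*(-1/1537) = 4713 + (0 + 144/71)*(-1/1537) = 4713 + (144/71)*(-1/1537) = 4713 - 144/109127 = 514315407/109127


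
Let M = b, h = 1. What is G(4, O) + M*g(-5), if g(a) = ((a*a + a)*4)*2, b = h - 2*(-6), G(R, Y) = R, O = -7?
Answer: 2084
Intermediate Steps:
b = 13 (b = 1 - 2*(-6) = 1 + 12 = 13)
g(a) = 8*a + 8*a² (g(a) = ((a² + a)*4)*2 = ((a + a²)*4)*2 = (4*a + 4*a²)*2 = 8*a + 8*a²)
M = 13
G(4, O) + M*g(-5) = 4 + 13*(8*(-5)*(1 - 5)) = 4 + 13*(8*(-5)*(-4)) = 4 + 13*160 = 4 + 2080 = 2084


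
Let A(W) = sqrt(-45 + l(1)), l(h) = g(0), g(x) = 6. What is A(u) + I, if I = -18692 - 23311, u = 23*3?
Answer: -42003 + I*sqrt(39) ≈ -42003.0 + 6.245*I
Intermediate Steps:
l(h) = 6
u = 69
A(W) = I*sqrt(39) (A(W) = sqrt(-45 + 6) = sqrt(-39) = I*sqrt(39))
I = -42003
A(u) + I = I*sqrt(39) - 42003 = -42003 + I*sqrt(39)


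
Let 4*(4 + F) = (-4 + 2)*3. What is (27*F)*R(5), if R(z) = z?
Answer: -1485/2 ≈ -742.50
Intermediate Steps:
F = -11/2 (F = -4 + ((-4 + 2)*3)/4 = -4 + (-2*3)/4 = -4 + (¼)*(-6) = -4 - 3/2 = -11/2 ≈ -5.5000)
(27*F)*R(5) = (27*(-11/2))*5 = -297/2*5 = -1485/2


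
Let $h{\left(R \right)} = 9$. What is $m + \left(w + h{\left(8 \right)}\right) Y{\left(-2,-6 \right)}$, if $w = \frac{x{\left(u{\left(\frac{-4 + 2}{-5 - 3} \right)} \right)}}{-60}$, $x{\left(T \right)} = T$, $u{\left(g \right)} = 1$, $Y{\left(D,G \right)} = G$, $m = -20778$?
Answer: $- \frac{208319}{10} \approx -20832.0$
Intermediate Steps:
$w = - \frac{1}{60}$ ($w = 1 \frac{1}{-60} = 1 \left(- \frac{1}{60}\right) = - \frac{1}{60} \approx -0.016667$)
$m + \left(w + h{\left(8 \right)}\right) Y{\left(-2,-6 \right)} = -20778 + \left(- \frac{1}{60} + 9\right) \left(-6\right) = -20778 + \frac{539}{60} \left(-6\right) = -20778 - \frac{539}{10} = - \frac{208319}{10}$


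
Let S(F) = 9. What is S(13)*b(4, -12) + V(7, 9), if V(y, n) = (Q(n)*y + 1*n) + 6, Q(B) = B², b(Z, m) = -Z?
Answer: 546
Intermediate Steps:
V(y, n) = 6 + n + y*n² (V(y, n) = (n²*y + 1*n) + 6 = (y*n² + n) + 6 = (n + y*n²) + 6 = 6 + n + y*n²)
S(13)*b(4, -12) + V(7, 9) = 9*(-1*4) + (6 + 9 + 7*9²) = 9*(-4) + (6 + 9 + 7*81) = -36 + (6 + 9 + 567) = -36 + 582 = 546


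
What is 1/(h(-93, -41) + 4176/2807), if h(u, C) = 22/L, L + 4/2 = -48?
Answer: 70175/73523 ≈ 0.95446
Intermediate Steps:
L = -50 (L = -2 - 48 = -50)
h(u, C) = -11/25 (h(u, C) = 22/(-50) = 22*(-1/50) = -11/25)
1/(h(-93, -41) + 4176/2807) = 1/(-11/25 + 4176/2807) = 1/(73523/70175) = 70175/73523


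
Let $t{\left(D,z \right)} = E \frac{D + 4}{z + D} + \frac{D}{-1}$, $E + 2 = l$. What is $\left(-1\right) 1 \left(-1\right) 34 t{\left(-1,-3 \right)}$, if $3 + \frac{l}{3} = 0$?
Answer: $\frac{629}{2} \approx 314.5$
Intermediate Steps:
$l = -9$ ($l = -9 + 3 \cdot 0 = -9 + 0 = -9$)
$E = -11$ ($E = -2 - 9 = -11$)
$t{\left(D,z \right)} = - D - \frac{11 \left(4 + D\right)}{D + z}$ ($t{\left(D,z \right)} = - 11 \frac{D + 4}{z + D} + \frac{D}{-1} = - 11 \frac{4 + D}{D + z} + D \left(-1\right) = - 11 \frac{4 + D}{D + z} - D = - \frac{11 \left(4 + D\right)}{D + z} - D = - D - \frac{11 \left(4 + D\right)}{D + z}$)
$\left(-1\right) 1 \left(-1\right) 34 t{\left(-1,-3 \right)} = \left(-1\right) 1 \left(-1\right) 34 \frac{-44 - \left(-1\right)^{2} - -11 - \left(-1\right) \left(-3\right)}{-1 - 3} = \left(-1\right) \left(-1\right) 34 \frac{-44 - 1 + 11 - 3}{-4} = 1 \cdot 34 \left(- \frac{-44 - 1 + 11 - 3}{4}\right) = 34 \left(\left(- \frac{1}{4}\right) \left(-37\right)\right) = 34 \cdot \frac{37}{4} = \frac{629}{2}$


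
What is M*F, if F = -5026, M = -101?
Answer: 507626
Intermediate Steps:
M*F = -101*(-5026) = 507626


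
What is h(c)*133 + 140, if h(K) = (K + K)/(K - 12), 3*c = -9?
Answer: 966/5 ≈ 193.20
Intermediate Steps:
c = -3 (c = (⅓)*(-9) = -3)
h(K) = 2*K/(-12 + K) (h(K) = (2*K)/(-12 + K) = 2*K/(-12 + K))
h(c)*133 + 140 = (2*(-3)/(-12 - 3))*133 + 140 = (2*(-3)/(-15))*133 + 140 = (2*(-3)*(-1/15))*133 + 140 = (⅖)*133 + 140 = 266/5 + 140 = 966/5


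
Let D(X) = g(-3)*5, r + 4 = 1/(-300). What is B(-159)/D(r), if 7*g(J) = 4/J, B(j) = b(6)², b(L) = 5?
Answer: -105/4 ≈ -26.250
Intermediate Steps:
B(j) = 25 (B(j) = 5² = 25)
g(J) = 4/(7*J) (g(J) = (4/J)/7 = 4/(7*J))
r = -1201/300 (r = -4 + 1/(-300) = -4 - 1/300 = -1201/300 ≈ -4.0033)
D(X) = -20/21 (D(X) = ((4/7)/(-3))*5 = ((4/7)*(-⅓))*5 = -4/21*5 = -20/21)
B(-159)/D(r) = 25/(-20/21) = 25*(-21/20) = -105/4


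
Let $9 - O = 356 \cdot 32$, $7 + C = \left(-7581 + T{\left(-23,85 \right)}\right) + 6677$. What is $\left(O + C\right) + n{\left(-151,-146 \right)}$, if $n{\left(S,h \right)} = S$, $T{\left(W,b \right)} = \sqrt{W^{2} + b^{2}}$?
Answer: $-12445 + \sqrt{7754} \approx -12357.0$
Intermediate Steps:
$C = -911 + \sqrt{7754}$ ($C = -7 + \left(\left(-7581 + \sqrt{\left(-23\right)^{2} + 85^{2}}\right) + 6677\right) = -7 + \left(\left(-7581 + \sqrt{529 + 7225}\right) + 6677\right) = -7 + \left(\left(-7581 + \sqrt{7754}\right) + 6677\right) = -7 - \left(904 - \sqrt{7754}\right) = -911 + \sqrt{7754} \approx -822.94$)
$O = -11383$ ($O = 9 - 356 \cdot 32 = 9 - 11392 = -11383$)
$\left(O + C\right) + n{\left(-151,-146 \right)} = \left(-11383 - \left(911 - \sqrt{7754}\right)\right) - 151 = \left(-12294 + \sqrt{7754}\right) - 151 = -12445 + \sqrt{7754}$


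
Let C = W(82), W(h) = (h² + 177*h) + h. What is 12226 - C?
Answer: -9094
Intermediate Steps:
W(h) = h² + 178*h
C = 21320 (C = 82*(178 + 82) = 82*260 = 21320)
12226 - C = 12226 - 1*21320 = 12226 - 21320 = -9094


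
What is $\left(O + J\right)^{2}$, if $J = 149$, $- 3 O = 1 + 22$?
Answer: $\frac{179776}{9} \approx 19975.0$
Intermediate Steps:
$O = - \frac{23}{3}$ ($O = - \frac{1 + 22}{3} = \left(- \frac{1}{3}\right) 23 = - \frac{23}{3} \approx -7.6667$)
$\left(O + J\right)^{2} = \left(- \frac{23}{3} + 149\right)^{2} = \left(\frac{424}{3}\right)^{2} = \frac{179776}{9}$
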